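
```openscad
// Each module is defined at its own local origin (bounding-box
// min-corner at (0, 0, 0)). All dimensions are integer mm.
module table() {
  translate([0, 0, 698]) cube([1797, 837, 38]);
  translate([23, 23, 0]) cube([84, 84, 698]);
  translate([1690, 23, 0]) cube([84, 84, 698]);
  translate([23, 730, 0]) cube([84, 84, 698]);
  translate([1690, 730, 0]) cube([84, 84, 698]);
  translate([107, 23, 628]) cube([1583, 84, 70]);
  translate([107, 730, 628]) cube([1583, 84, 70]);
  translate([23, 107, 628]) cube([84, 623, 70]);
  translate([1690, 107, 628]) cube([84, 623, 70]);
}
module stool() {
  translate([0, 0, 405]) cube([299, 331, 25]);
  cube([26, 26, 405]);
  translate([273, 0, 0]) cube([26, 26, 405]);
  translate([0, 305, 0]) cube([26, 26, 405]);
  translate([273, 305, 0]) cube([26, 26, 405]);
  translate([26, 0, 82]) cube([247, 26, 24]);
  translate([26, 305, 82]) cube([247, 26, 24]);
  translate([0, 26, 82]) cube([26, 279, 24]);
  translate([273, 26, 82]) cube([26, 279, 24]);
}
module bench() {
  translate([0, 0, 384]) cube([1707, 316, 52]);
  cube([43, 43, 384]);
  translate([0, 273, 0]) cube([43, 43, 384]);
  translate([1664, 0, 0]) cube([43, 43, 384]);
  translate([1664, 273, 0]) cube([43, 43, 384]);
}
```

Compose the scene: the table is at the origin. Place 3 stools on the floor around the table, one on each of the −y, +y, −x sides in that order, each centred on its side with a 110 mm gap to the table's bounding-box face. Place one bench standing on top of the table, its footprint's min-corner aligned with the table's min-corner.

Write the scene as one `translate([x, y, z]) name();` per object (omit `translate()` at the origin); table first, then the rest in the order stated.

table();
translate([749, -441, 0]) stool();
translate([749, 947, 0]) stool();
translate([-409, 253, 0]) stool();
translate([0, 0, 736]) bench();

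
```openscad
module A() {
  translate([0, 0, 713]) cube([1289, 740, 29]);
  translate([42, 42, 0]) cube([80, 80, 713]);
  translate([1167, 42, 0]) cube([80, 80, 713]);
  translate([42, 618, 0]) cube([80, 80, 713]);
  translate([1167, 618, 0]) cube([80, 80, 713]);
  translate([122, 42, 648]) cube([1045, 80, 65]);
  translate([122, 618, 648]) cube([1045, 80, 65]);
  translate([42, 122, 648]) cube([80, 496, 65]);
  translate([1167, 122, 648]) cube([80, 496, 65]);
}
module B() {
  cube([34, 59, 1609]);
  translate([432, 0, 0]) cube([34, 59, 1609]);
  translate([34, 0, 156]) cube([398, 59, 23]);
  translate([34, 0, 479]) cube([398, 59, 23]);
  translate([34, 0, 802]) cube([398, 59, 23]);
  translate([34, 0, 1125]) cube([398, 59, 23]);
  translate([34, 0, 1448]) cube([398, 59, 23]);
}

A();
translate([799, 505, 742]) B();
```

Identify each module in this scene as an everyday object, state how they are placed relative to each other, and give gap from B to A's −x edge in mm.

The ladder's min-x is at 799; the table's min-x is 0; gap = 799 mm.

A is a table. B is a ladder. The ladder is on top of the table. The gap from the ladder to the table's −x edge is 799 mm.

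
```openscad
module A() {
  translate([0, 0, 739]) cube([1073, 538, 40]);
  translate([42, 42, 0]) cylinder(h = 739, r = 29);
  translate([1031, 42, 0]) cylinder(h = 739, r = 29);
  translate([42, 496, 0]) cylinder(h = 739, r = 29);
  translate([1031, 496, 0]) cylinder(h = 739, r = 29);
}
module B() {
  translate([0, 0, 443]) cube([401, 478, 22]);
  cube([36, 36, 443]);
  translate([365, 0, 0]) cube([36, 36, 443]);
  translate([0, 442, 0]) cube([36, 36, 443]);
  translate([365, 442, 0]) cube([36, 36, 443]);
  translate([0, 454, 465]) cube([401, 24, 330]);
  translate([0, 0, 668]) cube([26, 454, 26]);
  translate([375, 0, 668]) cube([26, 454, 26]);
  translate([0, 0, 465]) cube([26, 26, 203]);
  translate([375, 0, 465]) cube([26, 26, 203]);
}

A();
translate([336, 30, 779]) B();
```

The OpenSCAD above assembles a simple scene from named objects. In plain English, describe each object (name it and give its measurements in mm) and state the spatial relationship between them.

A is a rectangular dining table. The top is 1073×538×40 mm with its upper surface at z = 779 mm. It stands on four round legs of 58 mm diameter, each leg's bounding box inset 13 mm from the nearest pair of top edges, running from the floor to the underside of the top.

B is a chair. The seat is a 401×478×22 mm slab with its top at z = 465 mm, on four 36×36 mm corner legs (flush with the seat edges, standing on z = 0). A flat backrest 24 mm thick, 330 mm tall, spans the full seat width and rises from the seat top along its +y edge, rear face flush with the rear of the seat. Two armrests of 26×26 mm section run along each side from the seat's front edge to the front of the backrest, top faces 229 mm above the seat top and outer faces flush with the seat's x-edges; a 26×26 mm post under the front of each armrest stands on the seat at the front corner.

The chair is on top of the table, centred.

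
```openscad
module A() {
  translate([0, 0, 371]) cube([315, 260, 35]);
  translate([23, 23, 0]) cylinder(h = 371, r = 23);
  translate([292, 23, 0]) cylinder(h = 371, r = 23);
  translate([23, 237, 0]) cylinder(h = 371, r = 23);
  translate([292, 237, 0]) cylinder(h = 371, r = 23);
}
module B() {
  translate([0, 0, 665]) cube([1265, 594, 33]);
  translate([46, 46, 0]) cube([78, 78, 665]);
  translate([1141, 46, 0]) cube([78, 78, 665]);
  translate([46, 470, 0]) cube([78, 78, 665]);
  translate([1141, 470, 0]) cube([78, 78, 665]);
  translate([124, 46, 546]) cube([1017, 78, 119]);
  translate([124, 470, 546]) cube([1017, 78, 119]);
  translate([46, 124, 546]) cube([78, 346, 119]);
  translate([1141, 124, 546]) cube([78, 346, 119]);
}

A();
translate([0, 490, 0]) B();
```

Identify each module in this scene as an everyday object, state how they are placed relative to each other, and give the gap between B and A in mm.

The table's nearest face is 230 mm from the stool's +y face.

A is a stool. B is a table. The table is on the floor beside the stool on its +y side. The gap between the table and the stool is 230 mm.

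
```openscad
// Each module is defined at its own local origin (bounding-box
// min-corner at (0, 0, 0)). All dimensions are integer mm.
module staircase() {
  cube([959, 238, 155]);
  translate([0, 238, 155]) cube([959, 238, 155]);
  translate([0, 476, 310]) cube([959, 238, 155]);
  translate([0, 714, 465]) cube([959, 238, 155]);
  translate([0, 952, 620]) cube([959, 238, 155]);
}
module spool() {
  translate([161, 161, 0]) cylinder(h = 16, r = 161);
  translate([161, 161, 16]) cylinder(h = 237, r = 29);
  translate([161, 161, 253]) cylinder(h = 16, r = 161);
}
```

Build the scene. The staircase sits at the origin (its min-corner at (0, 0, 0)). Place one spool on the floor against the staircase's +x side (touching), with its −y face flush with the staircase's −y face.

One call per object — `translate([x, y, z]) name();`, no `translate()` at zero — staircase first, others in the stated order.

staircase();
translate([959, 0, 0]) spool();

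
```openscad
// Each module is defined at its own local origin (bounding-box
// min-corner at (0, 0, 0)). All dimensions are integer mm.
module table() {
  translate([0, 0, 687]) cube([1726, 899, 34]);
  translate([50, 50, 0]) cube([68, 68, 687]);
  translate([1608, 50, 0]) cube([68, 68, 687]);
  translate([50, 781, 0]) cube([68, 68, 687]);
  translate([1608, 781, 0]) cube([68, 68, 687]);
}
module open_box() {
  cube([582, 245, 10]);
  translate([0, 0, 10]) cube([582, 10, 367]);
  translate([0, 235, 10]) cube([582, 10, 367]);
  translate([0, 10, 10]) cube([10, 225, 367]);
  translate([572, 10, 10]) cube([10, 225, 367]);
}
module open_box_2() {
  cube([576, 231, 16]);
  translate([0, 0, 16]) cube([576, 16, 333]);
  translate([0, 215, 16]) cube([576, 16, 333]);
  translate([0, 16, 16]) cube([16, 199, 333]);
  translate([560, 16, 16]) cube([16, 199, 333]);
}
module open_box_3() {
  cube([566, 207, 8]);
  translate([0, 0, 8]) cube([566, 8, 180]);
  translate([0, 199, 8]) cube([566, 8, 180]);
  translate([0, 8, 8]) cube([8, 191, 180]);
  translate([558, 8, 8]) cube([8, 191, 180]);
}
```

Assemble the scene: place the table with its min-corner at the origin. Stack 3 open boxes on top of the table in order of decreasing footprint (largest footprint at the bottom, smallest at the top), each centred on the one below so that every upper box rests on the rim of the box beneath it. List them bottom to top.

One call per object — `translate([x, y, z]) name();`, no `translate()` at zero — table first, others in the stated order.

table();
translate([572, 327, 721]) open_box();
translate([575, 334, 1098]) open_box_2();
translate([580, 346, 1447]) open_box_3();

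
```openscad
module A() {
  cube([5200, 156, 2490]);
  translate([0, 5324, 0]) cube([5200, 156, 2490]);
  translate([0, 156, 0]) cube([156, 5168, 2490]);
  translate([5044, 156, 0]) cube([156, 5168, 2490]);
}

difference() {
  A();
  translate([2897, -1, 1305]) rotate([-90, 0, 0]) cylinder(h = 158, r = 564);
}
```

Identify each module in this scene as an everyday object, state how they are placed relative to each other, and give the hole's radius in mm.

A is a house frame. The house frame has a circular hole through its front wall. The hole's radius is 564 mm.

The subtracted cylinder has r = 564 mm.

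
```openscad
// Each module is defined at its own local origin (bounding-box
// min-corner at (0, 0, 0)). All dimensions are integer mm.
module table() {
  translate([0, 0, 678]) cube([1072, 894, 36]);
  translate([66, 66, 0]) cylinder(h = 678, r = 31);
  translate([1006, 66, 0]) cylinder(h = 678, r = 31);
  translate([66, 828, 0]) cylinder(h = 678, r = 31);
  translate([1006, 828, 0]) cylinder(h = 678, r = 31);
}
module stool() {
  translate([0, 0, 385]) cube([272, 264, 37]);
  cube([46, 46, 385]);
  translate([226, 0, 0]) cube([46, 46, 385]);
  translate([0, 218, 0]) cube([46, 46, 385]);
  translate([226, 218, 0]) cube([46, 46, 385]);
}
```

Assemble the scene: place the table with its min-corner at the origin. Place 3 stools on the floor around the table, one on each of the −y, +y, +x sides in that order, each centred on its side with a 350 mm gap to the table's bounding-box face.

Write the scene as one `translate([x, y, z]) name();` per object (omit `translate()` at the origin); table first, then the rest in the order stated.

table();
translate([400, -614, 0]) stool();
translate([400, 1244, 0]) stool();
translate([1422, 315, 0]) stool();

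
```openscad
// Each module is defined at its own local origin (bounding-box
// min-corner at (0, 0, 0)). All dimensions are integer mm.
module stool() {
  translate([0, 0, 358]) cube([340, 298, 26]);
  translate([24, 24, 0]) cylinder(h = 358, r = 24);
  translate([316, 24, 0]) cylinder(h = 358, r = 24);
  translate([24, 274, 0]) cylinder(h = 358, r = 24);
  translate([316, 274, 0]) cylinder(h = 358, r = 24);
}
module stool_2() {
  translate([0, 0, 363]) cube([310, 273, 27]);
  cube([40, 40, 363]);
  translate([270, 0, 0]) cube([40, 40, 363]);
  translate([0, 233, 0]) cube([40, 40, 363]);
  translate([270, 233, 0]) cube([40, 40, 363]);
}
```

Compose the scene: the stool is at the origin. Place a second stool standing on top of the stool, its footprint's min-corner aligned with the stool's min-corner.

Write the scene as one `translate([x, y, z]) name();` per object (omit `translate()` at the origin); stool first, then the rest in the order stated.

stool();
translate([0, 0, 384]) stool_2();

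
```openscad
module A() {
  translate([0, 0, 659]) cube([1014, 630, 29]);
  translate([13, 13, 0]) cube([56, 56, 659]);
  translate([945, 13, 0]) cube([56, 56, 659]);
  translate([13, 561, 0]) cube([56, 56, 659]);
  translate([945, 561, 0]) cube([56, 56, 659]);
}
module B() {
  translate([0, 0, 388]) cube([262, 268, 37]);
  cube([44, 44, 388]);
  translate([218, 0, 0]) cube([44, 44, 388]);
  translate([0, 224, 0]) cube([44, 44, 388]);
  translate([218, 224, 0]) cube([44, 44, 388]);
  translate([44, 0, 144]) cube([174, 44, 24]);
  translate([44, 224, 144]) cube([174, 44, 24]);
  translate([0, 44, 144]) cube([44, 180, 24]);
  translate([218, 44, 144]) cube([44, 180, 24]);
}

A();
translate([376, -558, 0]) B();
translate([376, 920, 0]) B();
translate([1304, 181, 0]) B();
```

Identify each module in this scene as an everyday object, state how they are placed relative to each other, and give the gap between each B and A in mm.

A is a table. B is a stool. Three stools sit around the table at the −y, +y, +x sides. The gap between each stool and the table is 290 mm.

Each stool's nearest face is 290 mm from the table's bounding box.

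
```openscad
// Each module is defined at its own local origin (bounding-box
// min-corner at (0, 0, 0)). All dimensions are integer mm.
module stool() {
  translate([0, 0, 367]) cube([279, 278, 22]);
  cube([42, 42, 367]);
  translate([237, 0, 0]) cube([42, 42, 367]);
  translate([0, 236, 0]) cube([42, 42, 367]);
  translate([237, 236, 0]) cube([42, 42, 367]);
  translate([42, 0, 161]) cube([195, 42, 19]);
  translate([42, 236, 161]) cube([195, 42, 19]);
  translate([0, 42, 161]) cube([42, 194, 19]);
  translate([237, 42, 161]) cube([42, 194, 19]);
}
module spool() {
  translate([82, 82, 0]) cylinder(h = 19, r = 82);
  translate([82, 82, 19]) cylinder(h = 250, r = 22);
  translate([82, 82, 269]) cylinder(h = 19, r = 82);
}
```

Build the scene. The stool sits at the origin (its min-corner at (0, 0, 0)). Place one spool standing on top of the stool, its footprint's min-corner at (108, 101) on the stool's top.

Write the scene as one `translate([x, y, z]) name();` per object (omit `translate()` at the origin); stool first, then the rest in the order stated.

stool();
translate([108, 101, 389]) spool();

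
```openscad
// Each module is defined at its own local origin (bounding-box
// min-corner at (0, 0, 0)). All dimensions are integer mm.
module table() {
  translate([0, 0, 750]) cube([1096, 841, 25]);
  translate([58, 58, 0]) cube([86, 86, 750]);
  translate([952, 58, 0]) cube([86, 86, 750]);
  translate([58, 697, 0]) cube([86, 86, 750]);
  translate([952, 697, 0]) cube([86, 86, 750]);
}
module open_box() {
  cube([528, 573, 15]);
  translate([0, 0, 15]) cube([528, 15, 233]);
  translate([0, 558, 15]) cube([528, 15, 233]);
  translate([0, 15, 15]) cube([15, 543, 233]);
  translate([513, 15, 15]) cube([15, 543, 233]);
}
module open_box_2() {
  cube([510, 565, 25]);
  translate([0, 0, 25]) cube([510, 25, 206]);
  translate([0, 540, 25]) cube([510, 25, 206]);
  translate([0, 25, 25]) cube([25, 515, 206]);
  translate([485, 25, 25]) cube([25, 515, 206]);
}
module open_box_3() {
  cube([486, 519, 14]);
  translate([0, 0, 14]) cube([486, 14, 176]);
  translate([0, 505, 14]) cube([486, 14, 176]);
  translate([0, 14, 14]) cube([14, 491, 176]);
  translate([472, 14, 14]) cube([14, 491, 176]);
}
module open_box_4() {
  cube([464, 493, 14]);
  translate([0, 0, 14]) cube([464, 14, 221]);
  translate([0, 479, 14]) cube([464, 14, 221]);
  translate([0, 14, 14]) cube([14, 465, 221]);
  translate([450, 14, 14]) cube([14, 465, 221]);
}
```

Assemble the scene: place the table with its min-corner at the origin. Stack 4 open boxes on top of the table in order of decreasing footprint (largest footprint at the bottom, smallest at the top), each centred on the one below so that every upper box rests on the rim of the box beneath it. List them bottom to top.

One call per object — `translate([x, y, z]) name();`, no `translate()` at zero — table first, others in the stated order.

table();
translate([284, 134, 775]) open_box();
translate([293, 138, 1023]) open_box_2();
translate([305, 161, 1254]) open_box_3();
translate([316, 174, 1444]) open_box_4();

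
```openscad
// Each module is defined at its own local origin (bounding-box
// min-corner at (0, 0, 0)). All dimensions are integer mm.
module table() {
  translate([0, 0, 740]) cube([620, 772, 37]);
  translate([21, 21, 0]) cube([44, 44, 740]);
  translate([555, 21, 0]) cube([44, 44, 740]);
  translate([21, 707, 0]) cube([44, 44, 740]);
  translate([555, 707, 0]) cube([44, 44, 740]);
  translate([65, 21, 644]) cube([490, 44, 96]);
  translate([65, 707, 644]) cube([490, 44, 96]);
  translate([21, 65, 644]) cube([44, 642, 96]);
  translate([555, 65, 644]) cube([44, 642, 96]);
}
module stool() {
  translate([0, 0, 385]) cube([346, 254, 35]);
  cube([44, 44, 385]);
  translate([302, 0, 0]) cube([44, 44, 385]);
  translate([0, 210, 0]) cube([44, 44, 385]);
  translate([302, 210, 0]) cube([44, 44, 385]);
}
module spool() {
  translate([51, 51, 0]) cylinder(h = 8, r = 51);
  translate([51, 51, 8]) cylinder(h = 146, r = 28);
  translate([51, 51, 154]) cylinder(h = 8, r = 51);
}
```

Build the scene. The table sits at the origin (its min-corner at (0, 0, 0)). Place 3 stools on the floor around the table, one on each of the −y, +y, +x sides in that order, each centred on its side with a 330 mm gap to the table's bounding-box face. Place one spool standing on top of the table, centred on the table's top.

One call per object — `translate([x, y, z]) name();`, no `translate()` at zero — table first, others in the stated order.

table();
translate([137, -584, 0]) stool();
translate([137, 1102, 0]) stool();
translate([950, 259, 0]) stool();
translate([259, 335, 777]) spool();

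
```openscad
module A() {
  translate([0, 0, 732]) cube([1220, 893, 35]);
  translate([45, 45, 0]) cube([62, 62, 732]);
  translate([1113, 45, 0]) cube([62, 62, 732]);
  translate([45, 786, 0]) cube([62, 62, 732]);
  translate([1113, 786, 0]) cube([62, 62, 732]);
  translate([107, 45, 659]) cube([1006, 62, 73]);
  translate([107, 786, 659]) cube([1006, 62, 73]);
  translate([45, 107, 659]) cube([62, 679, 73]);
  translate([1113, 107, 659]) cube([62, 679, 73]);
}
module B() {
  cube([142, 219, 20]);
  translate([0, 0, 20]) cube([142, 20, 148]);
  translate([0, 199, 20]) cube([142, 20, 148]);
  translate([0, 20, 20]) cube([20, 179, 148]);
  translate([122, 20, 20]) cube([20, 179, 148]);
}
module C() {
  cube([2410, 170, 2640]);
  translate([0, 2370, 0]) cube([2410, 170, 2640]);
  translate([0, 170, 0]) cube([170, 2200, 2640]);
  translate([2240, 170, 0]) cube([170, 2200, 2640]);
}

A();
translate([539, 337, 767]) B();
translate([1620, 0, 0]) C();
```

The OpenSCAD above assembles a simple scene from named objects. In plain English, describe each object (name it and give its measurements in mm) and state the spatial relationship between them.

A is a rectangular dining table. The top is 1220×893×35 mm with its upper surface at z = 767 mm. It stands on four 62×62 mm square legs, each inset 45 mm from the nearest pair of top edges, running from the floor to the underside of the top. Four apron rails, 62 mm thick and 73 mm tall, run between adjacent legs with their top edges flush with the underside of the top and their outer faces flush with the legs' outer faces.

B is an open-topped rectangular box: outside dimensions 142×219×168 mm, with a uniform wall and base thickness of 20 mm. The base is a full 142×219 slab on the floor; four walls sit on top of the base. The front and back walls (the −y and +y sides) span the full width; the two side walls fit between them.

C is a box-shaped house frame (walls only): outside footprint 2410×2540 mm, wall height 2640 mm, wall thickness 170 mm. The two y-facing walls run the full x-width; the two x-facing walls fit between the inner faces of the y-facing walls.

The open box is on top of the table, centred. The house frame is on the floor beside the table on its +x side.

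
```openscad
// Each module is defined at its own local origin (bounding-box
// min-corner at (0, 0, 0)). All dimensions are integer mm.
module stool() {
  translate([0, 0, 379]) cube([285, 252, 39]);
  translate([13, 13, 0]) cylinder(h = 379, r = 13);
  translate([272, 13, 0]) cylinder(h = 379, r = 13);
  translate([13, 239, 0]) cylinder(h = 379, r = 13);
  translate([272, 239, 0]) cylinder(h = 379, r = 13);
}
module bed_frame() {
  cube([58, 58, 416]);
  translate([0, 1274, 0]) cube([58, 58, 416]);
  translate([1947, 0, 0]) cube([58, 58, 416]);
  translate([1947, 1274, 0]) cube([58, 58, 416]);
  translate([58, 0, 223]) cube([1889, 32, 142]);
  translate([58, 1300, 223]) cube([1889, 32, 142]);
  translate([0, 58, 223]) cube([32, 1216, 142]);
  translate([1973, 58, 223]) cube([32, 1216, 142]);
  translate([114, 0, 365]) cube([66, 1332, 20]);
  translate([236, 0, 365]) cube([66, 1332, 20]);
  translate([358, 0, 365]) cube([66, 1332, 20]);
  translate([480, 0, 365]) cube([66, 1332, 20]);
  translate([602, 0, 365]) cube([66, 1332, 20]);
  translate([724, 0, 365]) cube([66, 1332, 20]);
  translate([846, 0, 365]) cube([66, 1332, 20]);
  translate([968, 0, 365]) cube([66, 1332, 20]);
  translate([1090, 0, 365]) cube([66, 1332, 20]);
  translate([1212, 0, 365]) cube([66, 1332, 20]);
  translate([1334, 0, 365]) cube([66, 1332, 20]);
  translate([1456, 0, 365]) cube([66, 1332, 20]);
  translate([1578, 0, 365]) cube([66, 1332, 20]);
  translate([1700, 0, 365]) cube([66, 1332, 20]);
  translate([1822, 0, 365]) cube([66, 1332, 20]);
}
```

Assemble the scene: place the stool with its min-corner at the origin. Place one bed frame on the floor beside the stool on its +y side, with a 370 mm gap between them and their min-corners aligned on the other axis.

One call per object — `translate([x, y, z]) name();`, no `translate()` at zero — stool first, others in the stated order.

stool();
translate([0, 622, 0]) bed_frame();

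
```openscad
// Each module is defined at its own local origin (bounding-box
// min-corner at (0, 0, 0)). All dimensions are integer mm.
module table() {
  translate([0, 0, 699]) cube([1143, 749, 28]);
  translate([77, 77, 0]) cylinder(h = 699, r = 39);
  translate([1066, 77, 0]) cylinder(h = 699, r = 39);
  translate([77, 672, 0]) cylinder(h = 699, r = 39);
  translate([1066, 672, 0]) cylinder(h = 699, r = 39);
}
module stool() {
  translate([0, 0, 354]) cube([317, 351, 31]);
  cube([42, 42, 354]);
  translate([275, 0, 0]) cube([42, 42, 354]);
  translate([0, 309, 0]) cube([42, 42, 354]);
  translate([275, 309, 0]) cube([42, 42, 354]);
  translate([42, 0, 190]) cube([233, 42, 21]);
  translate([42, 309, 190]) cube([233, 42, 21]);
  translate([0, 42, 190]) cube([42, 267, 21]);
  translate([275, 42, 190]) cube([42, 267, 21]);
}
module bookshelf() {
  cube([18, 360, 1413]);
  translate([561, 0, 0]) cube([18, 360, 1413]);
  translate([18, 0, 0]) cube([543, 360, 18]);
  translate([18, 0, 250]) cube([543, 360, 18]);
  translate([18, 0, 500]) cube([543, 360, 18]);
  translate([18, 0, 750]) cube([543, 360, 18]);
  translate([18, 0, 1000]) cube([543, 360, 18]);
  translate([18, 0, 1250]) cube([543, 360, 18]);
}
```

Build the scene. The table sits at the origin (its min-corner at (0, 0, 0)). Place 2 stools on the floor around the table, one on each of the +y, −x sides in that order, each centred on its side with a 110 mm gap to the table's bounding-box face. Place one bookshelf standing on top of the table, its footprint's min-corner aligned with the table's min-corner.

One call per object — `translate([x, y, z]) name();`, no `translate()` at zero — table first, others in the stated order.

table();
translate([413, 859, 0]) stool();
translate([-427, 199, 0]) stool();
translate([0, 0, 727]) bookshelf();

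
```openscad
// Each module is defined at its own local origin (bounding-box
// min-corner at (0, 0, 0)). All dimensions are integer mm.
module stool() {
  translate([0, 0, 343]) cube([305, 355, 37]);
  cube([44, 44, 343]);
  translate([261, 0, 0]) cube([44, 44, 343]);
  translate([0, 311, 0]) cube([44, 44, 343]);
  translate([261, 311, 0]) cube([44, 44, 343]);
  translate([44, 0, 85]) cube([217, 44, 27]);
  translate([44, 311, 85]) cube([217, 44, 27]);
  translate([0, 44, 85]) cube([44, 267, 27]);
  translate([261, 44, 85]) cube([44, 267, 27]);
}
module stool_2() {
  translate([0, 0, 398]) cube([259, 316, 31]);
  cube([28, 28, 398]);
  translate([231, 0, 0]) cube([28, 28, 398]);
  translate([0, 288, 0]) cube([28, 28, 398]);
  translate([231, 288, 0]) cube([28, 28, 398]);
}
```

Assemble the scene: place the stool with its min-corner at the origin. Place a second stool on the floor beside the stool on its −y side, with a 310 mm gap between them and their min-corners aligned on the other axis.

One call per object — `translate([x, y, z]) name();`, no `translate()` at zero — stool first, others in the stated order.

stool();
translate([0, -626, 0]) stool_2();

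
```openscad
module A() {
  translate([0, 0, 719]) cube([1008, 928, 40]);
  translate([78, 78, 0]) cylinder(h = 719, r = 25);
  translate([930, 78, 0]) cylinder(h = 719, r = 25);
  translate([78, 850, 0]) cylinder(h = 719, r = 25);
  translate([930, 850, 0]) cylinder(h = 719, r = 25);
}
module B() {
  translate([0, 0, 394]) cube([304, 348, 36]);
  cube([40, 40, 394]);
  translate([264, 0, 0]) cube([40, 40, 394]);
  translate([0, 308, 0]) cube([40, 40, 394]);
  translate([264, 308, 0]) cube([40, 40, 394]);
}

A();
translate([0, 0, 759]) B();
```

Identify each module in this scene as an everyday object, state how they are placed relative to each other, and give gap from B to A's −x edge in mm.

The stool's min-x is at 0; the table's min-x is 0; gap = 0 mm.

A is a table. B is a stool. The stool is on top of the table. The gap from the stool to the table's −x edge is 0 mm.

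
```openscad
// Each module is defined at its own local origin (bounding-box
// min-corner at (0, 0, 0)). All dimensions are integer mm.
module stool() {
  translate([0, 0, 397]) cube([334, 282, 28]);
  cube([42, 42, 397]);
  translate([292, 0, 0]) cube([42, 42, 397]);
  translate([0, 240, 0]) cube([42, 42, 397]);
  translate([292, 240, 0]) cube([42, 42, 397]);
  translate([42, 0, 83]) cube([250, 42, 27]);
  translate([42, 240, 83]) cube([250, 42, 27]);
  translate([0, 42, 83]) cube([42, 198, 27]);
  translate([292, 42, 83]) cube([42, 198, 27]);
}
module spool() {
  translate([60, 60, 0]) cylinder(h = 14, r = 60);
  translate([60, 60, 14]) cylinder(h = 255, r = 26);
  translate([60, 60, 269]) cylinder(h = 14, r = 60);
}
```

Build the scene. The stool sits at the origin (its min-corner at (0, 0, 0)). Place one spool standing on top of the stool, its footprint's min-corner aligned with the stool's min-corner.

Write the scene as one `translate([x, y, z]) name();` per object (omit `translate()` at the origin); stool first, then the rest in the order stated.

stool();
translate([0, 0, 425]) spool();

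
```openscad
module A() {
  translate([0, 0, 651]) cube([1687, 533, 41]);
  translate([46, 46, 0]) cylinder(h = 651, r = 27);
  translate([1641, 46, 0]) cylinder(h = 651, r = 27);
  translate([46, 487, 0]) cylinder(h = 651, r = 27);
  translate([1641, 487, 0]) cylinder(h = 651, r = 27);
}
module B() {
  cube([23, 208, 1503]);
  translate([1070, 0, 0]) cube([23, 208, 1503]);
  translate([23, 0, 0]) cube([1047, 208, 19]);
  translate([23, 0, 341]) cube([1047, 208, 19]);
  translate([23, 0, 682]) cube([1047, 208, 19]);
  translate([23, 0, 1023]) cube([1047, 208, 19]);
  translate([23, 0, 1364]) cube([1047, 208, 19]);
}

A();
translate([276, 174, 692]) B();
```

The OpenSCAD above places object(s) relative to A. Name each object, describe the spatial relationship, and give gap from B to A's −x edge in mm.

A is a table. B is a bookshelf. The bookshelf is on top of the table. The gap from the bookshelf to the table's −x edge is 276 mm.

The bookshelf's min-x is at 276; the table's min-x is 0; gap = 276 mm.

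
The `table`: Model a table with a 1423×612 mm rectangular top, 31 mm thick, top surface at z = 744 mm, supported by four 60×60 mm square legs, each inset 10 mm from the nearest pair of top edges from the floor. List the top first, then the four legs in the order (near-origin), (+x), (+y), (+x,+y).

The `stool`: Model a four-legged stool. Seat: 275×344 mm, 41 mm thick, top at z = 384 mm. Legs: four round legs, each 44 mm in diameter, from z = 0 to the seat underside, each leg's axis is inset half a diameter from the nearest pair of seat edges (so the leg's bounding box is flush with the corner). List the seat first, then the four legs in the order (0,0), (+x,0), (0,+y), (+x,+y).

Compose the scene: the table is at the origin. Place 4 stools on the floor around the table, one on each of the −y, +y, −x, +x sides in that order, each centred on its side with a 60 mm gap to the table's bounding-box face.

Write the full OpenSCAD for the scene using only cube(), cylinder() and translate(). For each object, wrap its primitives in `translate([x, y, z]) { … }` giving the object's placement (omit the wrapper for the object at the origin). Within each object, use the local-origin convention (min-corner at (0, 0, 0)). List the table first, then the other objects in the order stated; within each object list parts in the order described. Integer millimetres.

translate([0, 0, 713]) cube([1423, 612, 31]);
translate([10, 10, 0]) cube([60, 60, 713]);
translate([1353, 10, 0]) cube([60, 60, 713]);
translate([10, 542, 0]) cube([60, 60, 713]);
translate([1353, 542, 0]) cube([60, 60, 713]);
translate([574, -404, 0]) {
  translate([0, 0, 343]) cube([275, 344, 41]);
  translate([22, 22, 0]) cylinder(h = 343, r = 22);
  translate([253, 22, 0]) cylinder(h = 343, r = 22);
  translate([22, 322, 0]) cylinder(h = 343, r = 22);
  translate([253, 322, 0]) cylinder(h = 343, r = 22);
}
translate([574, 672, 0]) {
  translate([0, 0, 343]) cube([275, 344, 41]);
  translate([22, 22, 0]) cylinder(h = 343, r = 22);
  translate([253, 22, 0]) cylinder(h = 343, r = 22);
  translate([22, 322, 0]) cylinder(h = 343, r = 22);
  translate([253, 322, 0]) cylinder(h = 343, r = 22);
}
translate([-335, 134, 0]) {
  translate([0, 0, 343]) cube([275, 344, 41]);
  translate([22, 22, 0]) cylinder(h = 343, r = 22);
  translate([253, 22, 0]) cylinder(h = 343, r = 22);
  translate([22, 322, 0]) cylinder(h = 343, r = 22);
  translate([253, 322, 0]) cylinder(h = 343, r = 22);
}
translate([1483, 134, 0]) {
  translate([0, 0, 343]) cube([275, 344, 41]);
  translate([22, 22, 0]) cylinder(h = 343, r = 22);
  translate([253, 22, 0]) cylinder(h = 343, r = 22);
  translate([22, 322, 0]) cylinder(h = 343, r = 22);
  translate([253, 322, 0]) cylinder(h = 343, r = 22);
}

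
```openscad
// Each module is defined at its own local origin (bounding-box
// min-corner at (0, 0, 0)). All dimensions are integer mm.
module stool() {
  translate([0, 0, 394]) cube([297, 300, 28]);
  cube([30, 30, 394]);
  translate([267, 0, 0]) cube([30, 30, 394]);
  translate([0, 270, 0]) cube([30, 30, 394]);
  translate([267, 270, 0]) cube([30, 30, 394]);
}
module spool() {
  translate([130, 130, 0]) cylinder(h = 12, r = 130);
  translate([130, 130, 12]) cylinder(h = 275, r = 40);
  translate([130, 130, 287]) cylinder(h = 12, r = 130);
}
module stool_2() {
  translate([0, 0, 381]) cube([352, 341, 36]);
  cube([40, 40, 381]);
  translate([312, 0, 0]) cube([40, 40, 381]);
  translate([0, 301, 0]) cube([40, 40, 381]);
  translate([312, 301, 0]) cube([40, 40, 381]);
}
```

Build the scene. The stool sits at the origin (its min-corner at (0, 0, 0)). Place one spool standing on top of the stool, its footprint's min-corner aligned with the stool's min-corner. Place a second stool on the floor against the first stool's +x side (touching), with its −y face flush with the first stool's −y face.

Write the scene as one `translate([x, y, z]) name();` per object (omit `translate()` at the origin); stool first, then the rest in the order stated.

stool();
translate([0, 0, 422]) spool();
translate([297, 0, 0]) stool_2();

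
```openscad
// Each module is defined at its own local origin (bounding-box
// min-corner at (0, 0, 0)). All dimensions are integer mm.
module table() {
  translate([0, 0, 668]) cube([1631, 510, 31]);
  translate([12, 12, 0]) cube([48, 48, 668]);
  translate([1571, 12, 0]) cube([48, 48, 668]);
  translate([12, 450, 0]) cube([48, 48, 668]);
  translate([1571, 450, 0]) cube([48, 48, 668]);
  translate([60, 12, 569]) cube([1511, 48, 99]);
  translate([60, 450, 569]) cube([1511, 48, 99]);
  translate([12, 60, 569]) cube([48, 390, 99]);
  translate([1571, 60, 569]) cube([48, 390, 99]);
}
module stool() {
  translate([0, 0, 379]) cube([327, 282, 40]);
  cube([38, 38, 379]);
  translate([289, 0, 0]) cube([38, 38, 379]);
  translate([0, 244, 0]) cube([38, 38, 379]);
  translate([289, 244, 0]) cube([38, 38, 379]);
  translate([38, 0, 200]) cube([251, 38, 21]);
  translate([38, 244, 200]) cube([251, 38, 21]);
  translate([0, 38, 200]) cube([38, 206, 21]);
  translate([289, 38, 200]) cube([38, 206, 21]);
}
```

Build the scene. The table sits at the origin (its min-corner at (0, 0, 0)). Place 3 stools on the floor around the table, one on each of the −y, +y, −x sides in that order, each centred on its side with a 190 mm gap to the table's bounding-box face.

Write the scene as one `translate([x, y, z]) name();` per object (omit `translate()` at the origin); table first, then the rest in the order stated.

table();
translate([652, -472, 0]) stool();
translate([652, 700, 0]) stool();
translate([-517, 114, 0]) stool();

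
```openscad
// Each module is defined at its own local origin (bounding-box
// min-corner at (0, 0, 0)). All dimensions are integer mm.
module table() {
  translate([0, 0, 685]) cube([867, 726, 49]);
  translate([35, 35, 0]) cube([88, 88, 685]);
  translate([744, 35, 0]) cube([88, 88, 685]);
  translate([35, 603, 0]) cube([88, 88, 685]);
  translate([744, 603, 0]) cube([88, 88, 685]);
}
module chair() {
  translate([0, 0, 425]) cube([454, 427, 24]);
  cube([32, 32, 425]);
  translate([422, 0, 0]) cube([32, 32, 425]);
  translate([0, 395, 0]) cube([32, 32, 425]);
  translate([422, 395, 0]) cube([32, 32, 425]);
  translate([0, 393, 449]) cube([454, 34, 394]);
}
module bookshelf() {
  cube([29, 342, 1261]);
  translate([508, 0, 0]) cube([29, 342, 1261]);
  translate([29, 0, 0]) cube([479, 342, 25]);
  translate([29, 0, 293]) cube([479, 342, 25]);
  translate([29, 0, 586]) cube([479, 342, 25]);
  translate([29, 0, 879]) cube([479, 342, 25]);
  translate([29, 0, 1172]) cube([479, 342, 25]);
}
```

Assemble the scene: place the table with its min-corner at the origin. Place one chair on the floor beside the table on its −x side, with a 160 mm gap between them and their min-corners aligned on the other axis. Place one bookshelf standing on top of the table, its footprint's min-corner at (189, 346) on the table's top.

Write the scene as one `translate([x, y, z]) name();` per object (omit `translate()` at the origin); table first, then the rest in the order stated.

table();
translate([-614, 0, 0]) chair();
translate([189, 346, 734]) bookshelf();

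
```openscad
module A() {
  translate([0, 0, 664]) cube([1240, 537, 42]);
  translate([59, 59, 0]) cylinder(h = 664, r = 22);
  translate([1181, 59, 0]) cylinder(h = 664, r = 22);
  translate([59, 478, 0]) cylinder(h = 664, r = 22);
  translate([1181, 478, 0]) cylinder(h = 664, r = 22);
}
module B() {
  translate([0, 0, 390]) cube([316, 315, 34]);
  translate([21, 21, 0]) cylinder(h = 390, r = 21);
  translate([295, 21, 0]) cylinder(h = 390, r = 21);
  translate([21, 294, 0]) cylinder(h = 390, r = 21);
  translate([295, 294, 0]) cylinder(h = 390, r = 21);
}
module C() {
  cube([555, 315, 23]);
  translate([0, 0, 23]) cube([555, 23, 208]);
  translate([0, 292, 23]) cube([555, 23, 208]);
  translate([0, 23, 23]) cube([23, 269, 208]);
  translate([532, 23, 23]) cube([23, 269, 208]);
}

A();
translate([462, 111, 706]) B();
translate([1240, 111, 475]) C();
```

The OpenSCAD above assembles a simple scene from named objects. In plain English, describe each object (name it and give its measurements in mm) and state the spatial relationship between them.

A is a rectangular dining table. The top is 1240×537×42 mm with its upper surface at z = 706 mm. It stands on four round legs of 44 mm diameter, each leg's bounding box inset 37 mm from the nearest pair of top edges, running from the floor to the underside of the top.

B is a simple wooden stool: a rectangular seat 316 mm (x) by 315 mm (y), 34 mm thick, top face at z = 424 mm, on four round legs, each 42 mm in diameter. The legs rest on z = 0, each leg's axis is inset half a diameter from the nearest pair of seat edges (so the leg's bounding box is flush with the corner).

C is an open-topped rectangular box: outside dimensions 555×315×231 mm, with a uniform wall and base thickness of 23 mm. The base is a full 555×315 slab on the floor; four walls sit on top of the base. The front and back walls (the −y and +y sides) span the full width; the two side walls fit between them.

The stool is on top of the table, centred. The open box is beside the table with their tops flush at z = 706.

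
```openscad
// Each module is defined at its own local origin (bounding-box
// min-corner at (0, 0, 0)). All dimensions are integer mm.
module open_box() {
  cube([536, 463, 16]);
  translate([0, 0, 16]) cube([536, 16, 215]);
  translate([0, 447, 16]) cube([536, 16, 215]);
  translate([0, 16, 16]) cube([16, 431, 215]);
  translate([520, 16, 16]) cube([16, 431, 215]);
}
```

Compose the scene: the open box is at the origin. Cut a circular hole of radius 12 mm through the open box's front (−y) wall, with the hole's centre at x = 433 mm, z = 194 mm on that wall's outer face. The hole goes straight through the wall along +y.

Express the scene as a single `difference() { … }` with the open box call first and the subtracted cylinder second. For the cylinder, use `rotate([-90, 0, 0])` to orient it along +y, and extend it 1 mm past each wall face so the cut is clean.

difference() {
  open_box();
  translate([433, -1, 194]) rotate([-90, 0, 0]) cylinder(h = 18, r = 12);
}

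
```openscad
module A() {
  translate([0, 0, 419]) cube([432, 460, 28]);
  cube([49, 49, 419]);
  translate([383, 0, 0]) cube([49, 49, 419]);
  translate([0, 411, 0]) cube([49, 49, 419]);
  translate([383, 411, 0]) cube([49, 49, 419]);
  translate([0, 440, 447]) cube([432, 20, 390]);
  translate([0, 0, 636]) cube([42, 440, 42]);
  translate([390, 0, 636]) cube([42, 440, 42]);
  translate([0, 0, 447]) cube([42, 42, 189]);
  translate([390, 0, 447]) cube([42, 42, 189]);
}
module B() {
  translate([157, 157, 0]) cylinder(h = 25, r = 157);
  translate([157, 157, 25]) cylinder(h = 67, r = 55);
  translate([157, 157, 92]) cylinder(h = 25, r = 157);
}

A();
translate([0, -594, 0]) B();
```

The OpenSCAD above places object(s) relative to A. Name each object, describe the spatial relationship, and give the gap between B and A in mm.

A is a chair. B is a spool. The spool is on the floor beside the chair on its −y side. The gap between the spool and the chair is 280 mm.

The spool's nearest face is 280 mm from the chair's −y face.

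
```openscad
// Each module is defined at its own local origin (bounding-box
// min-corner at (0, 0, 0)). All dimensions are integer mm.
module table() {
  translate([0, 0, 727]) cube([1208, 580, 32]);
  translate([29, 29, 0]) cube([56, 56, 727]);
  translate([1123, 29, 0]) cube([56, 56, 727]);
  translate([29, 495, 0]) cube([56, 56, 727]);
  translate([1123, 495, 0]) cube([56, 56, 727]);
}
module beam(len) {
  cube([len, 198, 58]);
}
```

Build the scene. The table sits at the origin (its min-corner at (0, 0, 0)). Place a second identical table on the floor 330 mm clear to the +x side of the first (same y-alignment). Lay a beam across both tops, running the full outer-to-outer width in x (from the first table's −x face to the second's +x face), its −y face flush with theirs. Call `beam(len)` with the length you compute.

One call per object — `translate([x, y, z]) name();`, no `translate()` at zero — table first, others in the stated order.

table();
translate([1538, 0, 0]) table();
translate([0, 0, 759]) beam(2746);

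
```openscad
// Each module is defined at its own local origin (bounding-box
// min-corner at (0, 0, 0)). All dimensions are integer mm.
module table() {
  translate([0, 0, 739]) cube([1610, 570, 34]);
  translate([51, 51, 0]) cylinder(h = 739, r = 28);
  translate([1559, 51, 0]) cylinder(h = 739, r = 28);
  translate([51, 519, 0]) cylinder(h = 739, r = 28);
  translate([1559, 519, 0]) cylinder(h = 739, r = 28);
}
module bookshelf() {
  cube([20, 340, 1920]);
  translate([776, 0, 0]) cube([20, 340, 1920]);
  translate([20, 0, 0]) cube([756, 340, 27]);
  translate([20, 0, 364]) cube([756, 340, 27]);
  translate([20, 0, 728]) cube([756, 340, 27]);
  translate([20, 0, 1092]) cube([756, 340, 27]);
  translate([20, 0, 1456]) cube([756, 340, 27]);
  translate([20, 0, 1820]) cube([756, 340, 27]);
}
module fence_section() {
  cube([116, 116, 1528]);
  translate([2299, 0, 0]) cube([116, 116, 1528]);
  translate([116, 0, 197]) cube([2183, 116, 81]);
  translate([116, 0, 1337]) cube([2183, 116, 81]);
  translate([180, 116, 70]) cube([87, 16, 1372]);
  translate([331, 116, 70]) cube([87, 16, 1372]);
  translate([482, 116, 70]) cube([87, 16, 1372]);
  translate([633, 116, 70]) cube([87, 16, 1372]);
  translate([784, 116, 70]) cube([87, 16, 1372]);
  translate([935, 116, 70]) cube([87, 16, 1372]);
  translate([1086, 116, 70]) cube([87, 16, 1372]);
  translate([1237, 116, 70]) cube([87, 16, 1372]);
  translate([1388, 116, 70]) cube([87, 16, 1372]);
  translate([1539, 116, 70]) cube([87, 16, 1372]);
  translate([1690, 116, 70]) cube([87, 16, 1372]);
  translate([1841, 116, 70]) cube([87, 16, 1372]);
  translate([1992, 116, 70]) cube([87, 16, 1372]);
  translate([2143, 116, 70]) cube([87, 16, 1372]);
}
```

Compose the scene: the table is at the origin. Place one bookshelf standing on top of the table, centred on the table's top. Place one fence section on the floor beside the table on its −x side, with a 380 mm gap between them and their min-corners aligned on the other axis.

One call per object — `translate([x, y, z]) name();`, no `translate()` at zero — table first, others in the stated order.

table();
translate([407, 115, 773]) bookshelf();
translate([-2795, 0, 0]) fence_section();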